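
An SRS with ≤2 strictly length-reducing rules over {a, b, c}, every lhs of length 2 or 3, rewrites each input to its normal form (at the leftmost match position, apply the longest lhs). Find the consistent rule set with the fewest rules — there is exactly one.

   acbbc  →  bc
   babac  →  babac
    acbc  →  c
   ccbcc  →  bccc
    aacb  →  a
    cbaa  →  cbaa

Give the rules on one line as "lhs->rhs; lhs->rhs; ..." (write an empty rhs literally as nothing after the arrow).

acb->; ccb->bc

  | acbbc => bc
  | babac
  | acbc => c
  | ccbcc => bccc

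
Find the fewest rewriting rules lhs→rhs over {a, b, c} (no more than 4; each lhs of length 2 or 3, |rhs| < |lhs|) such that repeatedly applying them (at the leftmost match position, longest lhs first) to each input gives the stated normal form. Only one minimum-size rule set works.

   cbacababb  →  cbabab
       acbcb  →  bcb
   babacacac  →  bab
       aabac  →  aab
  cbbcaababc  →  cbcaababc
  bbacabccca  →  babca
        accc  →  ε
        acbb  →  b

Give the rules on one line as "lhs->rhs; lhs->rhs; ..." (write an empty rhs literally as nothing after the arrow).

ac->; bb->b; cc->

  | cbacababb => cbababb => cbabab
  | acbcb => bcb
  | babacacac => babacac => babac => bab
  | aabac => aab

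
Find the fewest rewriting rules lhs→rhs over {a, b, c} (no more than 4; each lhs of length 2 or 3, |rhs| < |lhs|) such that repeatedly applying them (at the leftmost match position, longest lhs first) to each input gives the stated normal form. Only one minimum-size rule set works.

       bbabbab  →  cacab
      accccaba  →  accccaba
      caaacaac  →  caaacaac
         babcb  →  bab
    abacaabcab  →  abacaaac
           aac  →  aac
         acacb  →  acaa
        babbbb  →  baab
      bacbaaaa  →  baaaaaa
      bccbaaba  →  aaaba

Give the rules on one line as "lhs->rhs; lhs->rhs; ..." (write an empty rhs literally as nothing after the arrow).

bb->c; bc->; bca->ab; cb->a

  | bbabbab => cabbab => cacab
  | accccaba
  | caaacaac
  | babcb => bab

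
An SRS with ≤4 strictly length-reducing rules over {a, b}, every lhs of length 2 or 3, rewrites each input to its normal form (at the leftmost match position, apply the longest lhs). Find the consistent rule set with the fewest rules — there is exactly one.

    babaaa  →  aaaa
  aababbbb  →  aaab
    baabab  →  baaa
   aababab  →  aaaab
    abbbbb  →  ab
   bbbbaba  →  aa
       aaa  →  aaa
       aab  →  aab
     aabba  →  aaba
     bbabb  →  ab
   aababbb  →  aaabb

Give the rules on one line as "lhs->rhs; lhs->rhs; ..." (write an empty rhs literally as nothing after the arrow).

bab->a; bba->ba; bbb->b

  | babaaa => aaaa
  | aababbbb => aaabbb => aaab
  | baabab => baaa
  | aababab => aaaab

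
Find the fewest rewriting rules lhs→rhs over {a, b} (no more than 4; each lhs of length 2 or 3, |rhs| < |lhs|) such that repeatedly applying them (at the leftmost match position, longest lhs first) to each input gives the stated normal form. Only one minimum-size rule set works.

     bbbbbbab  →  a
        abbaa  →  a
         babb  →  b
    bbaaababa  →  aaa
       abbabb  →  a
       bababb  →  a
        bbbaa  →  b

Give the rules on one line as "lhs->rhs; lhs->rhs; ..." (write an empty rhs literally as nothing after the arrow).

ab->a; aba->ab; ba->b; bb->

  | bbbbbbab => bbbbab => bbab => ab => a
  | abbaa => abaa => aba => ab => a
  | babb => bbb => b
  | bbaaababa => aaababa => aaabba => aaaba => aaab => aaa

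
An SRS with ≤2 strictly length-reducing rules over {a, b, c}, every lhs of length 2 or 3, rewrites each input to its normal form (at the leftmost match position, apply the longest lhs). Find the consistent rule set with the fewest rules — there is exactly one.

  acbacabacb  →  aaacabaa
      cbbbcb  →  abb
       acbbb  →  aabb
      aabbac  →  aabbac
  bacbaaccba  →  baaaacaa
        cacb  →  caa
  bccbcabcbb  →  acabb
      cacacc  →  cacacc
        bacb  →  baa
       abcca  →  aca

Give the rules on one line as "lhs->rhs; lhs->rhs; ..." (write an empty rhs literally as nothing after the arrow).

  | acbacabacb => aaacabacb => aaacabaa
  | cbbbcb => abbcb => abb
  | acbbb => aabb
  | aabbac

bc->; cb->a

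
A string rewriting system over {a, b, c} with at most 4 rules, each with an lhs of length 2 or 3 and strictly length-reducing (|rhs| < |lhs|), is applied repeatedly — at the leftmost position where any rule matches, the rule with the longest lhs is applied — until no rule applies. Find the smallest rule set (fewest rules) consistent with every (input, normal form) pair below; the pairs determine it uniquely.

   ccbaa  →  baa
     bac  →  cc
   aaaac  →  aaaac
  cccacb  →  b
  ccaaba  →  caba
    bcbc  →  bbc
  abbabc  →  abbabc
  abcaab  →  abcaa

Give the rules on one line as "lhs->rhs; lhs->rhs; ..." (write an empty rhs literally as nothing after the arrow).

  | ccbaa => cbaa => baa
  | bac => cc
  | aaaac
  | cccacb => cccb => ccb => cb => b

aab->aa; bac->cc; cb->b; cca->c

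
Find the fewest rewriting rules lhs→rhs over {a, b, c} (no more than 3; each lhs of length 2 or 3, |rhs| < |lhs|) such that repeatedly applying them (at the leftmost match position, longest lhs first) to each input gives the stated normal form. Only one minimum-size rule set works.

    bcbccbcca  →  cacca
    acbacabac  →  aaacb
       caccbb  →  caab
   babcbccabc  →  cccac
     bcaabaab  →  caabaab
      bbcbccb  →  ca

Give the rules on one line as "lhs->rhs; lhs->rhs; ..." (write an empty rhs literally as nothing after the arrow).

bac->cb; bc->c; ccb->a

  | bcbccbcca => cbccbcca => cccbcca => cacca
  | acbacabac => accbabac => aaabac => aaacb
  | caccbb => caab
  | babcbccabc => bacbccabc => cbbccabc => cbccabc => cccabc => cccac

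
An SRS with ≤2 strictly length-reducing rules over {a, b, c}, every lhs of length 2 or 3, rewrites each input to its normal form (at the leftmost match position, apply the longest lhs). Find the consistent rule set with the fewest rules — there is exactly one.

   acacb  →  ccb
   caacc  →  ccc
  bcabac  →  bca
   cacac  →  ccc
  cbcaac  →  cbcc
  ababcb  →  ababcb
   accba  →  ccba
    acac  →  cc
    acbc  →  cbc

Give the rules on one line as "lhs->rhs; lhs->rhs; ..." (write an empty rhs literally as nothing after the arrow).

ac->c; bac->

  | acacb => cacb => ccb
  | caacc => cacc => ccc
  | bcabac => bca
  | cacac => ccac => ccc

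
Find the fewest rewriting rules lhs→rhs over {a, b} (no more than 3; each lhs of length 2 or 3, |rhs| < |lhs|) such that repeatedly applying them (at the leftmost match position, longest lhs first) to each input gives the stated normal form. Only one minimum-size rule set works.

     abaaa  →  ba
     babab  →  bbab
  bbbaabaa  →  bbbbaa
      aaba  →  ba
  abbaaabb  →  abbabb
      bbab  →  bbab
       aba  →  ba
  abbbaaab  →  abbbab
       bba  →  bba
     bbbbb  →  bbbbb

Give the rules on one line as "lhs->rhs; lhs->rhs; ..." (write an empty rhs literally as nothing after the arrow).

aaa->a; aba->ba

  | abaaa => baaa => ba
  | babab => bbab
  | bbbaabaa => bbbabaa => bbbbaa
  | aaba => aba => ba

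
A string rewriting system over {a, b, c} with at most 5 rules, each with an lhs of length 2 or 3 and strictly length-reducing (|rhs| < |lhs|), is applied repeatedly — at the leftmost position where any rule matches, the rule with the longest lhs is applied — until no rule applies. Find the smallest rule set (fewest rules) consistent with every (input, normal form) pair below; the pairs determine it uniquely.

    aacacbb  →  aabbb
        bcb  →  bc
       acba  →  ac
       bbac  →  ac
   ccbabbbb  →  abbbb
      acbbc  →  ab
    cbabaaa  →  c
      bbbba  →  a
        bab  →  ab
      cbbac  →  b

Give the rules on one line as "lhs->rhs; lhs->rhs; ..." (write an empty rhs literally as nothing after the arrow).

  | aacacbb => aaccbb => aabbb
  | bcb => bc
  | acba => aca => ac
  | bbac => bac => ac

ba->a; ca->c; cb->c; cc->b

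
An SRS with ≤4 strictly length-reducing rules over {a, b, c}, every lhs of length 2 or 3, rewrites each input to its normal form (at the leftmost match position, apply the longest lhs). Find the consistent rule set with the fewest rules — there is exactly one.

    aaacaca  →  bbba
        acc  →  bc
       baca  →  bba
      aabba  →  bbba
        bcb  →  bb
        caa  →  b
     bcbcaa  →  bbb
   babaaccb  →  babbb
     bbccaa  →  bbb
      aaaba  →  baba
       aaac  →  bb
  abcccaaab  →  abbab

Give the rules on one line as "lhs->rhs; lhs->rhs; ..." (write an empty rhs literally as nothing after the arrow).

aa->b; ac->b; cb->b

  | aaacaca => bacaca => bbaca => bbba
  | acc => bc
  | baca => bba
  | aabba => bbba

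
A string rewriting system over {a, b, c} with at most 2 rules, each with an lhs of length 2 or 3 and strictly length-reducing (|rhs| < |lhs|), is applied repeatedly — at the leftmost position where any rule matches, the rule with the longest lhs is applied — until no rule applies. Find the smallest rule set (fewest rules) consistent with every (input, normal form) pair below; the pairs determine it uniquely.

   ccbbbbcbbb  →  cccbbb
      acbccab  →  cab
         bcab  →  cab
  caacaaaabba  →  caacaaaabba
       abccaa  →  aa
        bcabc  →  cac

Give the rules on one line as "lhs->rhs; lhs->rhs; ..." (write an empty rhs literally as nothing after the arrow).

  | ccbbbbcbbb => ccbbbcbbb => ccbbcbbb => ccbcbbb => cccbbb
  | acbccab => acccab => cab
  | bcab => cab
  | caacaaaabba

acc->; bc->c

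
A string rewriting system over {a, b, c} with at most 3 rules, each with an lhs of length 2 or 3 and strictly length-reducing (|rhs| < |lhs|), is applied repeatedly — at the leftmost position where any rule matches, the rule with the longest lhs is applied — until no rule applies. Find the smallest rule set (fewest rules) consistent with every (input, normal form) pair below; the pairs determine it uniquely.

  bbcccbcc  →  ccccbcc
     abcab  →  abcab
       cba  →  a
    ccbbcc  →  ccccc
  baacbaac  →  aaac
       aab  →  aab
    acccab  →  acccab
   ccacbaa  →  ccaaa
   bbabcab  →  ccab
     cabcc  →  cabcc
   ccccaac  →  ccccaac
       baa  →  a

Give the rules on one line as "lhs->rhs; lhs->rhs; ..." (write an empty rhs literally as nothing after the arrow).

  | bbcccbcc => ccccbcc
  | abcab
  | cba => a
  | ccbbcc => ccccc

ba->; bbc->cc; cba->a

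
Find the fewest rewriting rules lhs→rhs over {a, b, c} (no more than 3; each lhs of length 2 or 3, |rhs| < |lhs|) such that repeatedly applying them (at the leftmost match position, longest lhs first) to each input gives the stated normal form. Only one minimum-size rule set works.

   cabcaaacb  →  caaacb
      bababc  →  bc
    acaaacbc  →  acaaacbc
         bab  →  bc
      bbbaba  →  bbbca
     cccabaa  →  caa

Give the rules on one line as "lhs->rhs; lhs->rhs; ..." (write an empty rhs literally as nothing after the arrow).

ab->c; cc->c

  | cabcaaacb => cccaaacb => ccaaacb => caaacb
  | bababc => bcabc => bccc => bcc => bc
  | acaaacbc
  | bab => bc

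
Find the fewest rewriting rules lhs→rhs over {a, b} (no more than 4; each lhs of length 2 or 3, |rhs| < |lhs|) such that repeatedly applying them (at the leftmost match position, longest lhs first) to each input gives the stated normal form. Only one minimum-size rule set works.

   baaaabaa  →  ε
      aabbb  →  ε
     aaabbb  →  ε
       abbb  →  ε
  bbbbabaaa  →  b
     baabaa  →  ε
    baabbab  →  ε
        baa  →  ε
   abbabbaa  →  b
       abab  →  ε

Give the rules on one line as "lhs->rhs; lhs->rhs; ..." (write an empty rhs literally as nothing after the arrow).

aa->b; aaa->aa; ab->; bb->

  | baaaabaa => baaabaa => baabaa => bbbaa => baa => bb => ε
  | aabbb => bbbb => bb => ε
  | aaabbb => aabbb => bbbb => bb => ε
  | abbb => bb => ε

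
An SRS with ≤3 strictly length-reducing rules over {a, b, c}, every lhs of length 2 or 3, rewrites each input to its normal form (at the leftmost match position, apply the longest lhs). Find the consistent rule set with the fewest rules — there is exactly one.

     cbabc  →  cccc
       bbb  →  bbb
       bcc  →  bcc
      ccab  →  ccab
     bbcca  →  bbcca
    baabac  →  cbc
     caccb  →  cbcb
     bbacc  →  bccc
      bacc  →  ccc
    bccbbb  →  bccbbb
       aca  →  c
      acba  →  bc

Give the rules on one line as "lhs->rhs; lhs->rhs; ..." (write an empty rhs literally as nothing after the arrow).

  | cbabc => cccc
  | bbb
  | bcc
  | ccab

ac->b; ba->c; bab->cc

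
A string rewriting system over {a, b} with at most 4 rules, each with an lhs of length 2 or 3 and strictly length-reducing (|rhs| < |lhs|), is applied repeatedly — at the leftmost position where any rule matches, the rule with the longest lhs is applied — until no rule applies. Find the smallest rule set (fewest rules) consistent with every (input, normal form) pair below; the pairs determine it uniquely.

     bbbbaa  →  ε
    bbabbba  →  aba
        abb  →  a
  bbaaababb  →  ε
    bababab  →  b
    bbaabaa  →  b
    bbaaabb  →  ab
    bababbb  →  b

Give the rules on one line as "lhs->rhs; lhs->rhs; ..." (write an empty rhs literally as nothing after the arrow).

aa->; aaa->ab; bab->b; bb->

  | bbbbaa => bbaa => aa => ε
  | bbabbba => abbba => aba
  | abb => a
  | bbaaababb => aaababb => abbabb => aabb => bb => ε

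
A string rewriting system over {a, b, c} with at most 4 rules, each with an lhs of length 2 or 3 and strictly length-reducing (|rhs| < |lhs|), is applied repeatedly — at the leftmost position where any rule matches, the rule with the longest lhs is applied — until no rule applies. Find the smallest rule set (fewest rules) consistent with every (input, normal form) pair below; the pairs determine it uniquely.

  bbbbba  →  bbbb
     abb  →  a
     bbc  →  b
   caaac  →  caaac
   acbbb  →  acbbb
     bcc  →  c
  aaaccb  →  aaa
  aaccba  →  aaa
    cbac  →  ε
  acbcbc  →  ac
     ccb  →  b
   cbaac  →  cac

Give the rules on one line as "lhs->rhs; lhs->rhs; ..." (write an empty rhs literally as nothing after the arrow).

ab->a; ba->; bc->; cc->

  | bbbbba => bbbb
  | abb => ab => a
  | bbc => b
  | caaac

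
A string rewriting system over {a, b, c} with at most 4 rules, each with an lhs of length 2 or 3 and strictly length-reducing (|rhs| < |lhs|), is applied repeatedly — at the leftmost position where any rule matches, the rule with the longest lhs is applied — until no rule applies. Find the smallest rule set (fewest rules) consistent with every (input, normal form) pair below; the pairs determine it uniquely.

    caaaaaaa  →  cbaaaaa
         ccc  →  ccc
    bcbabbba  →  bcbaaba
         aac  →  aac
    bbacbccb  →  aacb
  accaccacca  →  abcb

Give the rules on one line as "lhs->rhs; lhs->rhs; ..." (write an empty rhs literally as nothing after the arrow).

bb->a; ca->b; caa->cb; cbc->

  | caaaaaaa => cbaaaaa
  | ccc
  | bcbabbba => bcbaaba
  | aac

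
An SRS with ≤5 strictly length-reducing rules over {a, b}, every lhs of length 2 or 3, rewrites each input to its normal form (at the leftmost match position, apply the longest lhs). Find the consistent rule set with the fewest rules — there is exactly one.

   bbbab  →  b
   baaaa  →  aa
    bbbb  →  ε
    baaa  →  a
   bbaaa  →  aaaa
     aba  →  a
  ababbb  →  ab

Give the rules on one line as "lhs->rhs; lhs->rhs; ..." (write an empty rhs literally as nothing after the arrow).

ba->; baa->; bb->; bba->aa

  | bbbab => bab => b
  | baaaa => aa
  | bbbb => bb => ε
  | baaa => a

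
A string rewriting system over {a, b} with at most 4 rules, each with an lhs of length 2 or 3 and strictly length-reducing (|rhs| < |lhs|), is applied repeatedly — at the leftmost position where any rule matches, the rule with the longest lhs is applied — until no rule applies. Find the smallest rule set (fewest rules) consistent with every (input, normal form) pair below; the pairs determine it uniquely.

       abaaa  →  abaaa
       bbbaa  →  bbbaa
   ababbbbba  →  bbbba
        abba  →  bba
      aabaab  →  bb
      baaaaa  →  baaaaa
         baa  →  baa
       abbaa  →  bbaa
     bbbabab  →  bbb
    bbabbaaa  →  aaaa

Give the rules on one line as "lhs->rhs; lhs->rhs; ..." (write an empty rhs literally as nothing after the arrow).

  | abaaa
  | bbbaa
  | ababbbbba => aabbbba => bbbba
  | abba => bba

aab->b; abb->bb; bab->a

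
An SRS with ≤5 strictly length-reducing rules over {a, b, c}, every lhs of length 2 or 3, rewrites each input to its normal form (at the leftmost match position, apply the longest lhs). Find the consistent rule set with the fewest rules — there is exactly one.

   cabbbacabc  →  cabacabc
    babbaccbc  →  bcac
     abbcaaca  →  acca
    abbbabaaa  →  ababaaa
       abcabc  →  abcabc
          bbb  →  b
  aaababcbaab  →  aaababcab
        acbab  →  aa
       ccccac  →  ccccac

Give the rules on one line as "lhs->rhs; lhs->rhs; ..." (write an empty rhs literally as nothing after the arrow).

  | cabbbacabc => cabacabc
  | babbaccbc => baaccbc => bccbc => bcac
  | abbcaaca => acaaca => acca
  | abbbabaaa => ababaaa

aac->c; bb->; cb->a; cba->c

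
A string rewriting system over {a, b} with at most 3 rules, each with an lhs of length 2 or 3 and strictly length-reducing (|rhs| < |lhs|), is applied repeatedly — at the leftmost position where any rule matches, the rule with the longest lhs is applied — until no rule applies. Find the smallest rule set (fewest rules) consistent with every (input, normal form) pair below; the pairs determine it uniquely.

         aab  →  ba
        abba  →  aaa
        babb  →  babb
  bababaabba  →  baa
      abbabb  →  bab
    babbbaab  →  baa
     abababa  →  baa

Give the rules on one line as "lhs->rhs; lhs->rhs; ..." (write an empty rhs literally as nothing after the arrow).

  | aab => ba
  | abba => aaa
  | babb
  | bababaabba => bbabaabba => aabaabba => baaabba => bababa => bbaba => aaba => baa

aab->ba; aba->ba; bba->aa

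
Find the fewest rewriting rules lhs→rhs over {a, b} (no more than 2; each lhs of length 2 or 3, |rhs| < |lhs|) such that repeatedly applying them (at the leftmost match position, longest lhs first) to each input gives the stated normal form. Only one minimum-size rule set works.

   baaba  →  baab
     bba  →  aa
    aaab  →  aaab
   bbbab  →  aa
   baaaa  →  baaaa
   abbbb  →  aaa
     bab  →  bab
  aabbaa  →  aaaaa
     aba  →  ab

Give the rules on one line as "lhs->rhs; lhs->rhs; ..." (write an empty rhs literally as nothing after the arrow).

aba->ab; bb->a

  | baaba => baab
  | bba => aa
  | aaab
  | bbbab => abab => abb => aa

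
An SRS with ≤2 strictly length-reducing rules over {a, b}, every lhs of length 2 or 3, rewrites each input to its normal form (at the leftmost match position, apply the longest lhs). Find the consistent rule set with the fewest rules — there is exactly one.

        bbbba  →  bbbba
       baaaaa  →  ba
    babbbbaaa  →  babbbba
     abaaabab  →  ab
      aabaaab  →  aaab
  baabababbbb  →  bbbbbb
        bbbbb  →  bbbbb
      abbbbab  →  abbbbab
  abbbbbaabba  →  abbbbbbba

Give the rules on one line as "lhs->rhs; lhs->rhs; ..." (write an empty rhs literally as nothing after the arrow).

  | bbbba
  | baaaaa => baaa => ba
  | babbbbaaa => babbbba
  | abaaabab => aabab => ab

aba->; baa->b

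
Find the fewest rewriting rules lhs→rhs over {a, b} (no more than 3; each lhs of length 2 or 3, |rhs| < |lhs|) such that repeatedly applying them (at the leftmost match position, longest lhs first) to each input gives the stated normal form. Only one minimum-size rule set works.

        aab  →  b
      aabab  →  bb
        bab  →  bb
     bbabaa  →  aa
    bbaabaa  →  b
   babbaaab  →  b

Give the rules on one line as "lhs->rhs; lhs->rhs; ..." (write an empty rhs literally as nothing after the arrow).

  | aab => ab => b
  | aabab => abab => bab => bb
  | bab => bb
  | bbabaa => bbbaa => aa

ab->b; baa->; bbb->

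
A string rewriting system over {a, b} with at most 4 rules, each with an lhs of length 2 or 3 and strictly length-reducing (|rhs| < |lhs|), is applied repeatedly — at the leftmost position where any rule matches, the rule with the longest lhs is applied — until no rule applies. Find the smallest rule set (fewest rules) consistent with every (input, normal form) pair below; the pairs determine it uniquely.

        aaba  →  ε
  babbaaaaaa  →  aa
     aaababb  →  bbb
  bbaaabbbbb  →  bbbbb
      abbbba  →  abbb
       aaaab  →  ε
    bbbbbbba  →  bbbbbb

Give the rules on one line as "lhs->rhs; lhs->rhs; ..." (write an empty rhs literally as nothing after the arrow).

  | aaba => baa => ε
  | babbaaaaaa => bbaaaaaa => baaaa => aa
  | aaababb => abaabb => bbabb => bbb
  | bbaaabbbbb => babbbbb => bbbbb

aab->ba; aba->bb; ba->; baa->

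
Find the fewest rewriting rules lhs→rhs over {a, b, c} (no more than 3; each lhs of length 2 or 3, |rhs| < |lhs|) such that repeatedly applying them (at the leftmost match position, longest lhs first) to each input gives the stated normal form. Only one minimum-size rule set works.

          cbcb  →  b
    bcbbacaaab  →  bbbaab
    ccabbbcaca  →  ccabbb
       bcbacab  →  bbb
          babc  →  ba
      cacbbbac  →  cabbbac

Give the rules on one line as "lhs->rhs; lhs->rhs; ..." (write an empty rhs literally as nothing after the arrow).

aca->b; bc->; cb->b

  | cbcb => bcb => b
  | bcbbacaaab => bbacaaab => bbbaab
  | ccabbbcaca => ccabbaca => ccabbb
  | bcbacab => bacab => bbb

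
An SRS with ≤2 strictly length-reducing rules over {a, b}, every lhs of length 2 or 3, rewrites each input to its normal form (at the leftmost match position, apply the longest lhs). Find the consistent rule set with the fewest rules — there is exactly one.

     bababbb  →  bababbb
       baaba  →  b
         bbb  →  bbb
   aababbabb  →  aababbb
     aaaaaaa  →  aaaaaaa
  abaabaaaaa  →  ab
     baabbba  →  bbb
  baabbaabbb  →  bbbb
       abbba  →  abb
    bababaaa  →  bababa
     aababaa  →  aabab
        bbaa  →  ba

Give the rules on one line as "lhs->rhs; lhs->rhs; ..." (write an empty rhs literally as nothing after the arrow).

  | bababbb
  | baaba => bba => b
  | bbb
  | aababbabb => aababbb

baa->b; bba->b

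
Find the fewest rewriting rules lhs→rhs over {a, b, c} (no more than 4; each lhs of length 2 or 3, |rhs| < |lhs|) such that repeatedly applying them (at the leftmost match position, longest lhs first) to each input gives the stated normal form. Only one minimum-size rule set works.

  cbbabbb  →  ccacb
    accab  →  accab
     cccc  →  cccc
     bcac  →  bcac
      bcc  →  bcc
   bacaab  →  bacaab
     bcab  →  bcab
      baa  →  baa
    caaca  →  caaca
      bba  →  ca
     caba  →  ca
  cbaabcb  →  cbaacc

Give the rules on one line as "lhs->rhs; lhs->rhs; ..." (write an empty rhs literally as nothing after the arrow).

aba->a; bb->c; bcb->cc

  | cbbabbb => ccabbb => ccacb
  | accab
  | cccc
  | bcac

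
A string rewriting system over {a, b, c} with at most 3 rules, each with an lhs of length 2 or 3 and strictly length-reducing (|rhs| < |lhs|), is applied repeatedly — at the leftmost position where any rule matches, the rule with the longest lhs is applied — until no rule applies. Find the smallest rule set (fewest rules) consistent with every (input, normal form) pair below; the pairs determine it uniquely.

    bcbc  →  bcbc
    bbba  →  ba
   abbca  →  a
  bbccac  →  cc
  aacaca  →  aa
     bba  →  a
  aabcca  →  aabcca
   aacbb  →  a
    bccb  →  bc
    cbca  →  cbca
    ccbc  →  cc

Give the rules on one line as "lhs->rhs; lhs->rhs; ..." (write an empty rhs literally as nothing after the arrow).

ac->; bb->; ccb->c

  | bcbc
  | bbba => ba
  | abbca => aca => a
  | bbccac => ccac => cc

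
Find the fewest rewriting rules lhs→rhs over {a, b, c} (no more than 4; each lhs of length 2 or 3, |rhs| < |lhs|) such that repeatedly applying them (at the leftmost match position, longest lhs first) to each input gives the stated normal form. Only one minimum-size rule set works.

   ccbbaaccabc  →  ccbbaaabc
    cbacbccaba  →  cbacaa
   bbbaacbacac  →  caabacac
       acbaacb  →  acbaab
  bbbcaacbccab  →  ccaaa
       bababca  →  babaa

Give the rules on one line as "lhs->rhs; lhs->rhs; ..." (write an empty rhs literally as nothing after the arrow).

aac->aa; bbb->c; bca->a; cab->a

  | ccbbaaccabc => ccbbaacabc => ccbbaaabc
  | cbacbccaba => cbacbcaa => cbacaa
  | bbbaacbacac => caacbacac => caabacac
  | acbaacb => acbaab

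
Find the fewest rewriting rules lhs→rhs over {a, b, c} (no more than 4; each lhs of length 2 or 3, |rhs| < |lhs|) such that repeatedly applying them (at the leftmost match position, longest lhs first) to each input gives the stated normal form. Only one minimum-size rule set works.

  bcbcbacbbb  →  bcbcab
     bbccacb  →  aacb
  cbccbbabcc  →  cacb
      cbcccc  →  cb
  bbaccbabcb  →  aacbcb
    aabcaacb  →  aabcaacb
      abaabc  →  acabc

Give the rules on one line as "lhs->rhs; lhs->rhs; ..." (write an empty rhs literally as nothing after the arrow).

  | bcbcbacbbb => bcbcccbbb => bcbcbbb => bcbcab
  | bbccacb => accacb => aacb
  | cbccbbabcc => cbbbabcc => cababcc => cacbcc => cacb
  | cbcccc => cbcc => cb

ba->c; bb->a; cc->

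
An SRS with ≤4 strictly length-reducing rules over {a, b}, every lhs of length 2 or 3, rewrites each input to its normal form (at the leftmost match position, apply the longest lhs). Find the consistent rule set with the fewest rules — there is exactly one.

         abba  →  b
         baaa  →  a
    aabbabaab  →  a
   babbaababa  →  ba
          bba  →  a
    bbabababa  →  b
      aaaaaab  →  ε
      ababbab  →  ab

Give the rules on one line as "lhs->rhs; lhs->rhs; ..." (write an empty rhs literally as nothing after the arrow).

  | abba => aa => b
  | baaa => bba => a
  | aabbabaab => bbbabaab => babaab => aaab => bab => a
  | babbaababa => abaababa => abbbaba => ababa => aaa => ba

aa->b; bab->a; bb->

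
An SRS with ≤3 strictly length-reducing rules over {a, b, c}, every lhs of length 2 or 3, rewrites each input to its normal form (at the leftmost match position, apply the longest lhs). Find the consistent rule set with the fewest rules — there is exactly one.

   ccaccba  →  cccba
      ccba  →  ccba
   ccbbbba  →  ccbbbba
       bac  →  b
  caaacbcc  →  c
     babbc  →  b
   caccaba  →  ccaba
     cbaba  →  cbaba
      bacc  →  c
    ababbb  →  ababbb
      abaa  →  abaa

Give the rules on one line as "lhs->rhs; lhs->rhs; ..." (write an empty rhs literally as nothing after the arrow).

  | ccaccba => cccba
  | ccba
  | ccbbbba
  | bac => b

ac->; bc->c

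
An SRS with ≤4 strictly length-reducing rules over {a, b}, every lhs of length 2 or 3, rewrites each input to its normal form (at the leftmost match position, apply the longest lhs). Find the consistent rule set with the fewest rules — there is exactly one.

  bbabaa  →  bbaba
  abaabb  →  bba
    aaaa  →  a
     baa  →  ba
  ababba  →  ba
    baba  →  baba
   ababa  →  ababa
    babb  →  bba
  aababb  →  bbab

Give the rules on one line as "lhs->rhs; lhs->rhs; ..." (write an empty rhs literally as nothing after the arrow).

  | bbabaa => bbaba
  | abaabb => abbab => baab => bba
  | aaaa => aaa => aa => a
  | baa => ba

aa->a; aab->ba; abb->ba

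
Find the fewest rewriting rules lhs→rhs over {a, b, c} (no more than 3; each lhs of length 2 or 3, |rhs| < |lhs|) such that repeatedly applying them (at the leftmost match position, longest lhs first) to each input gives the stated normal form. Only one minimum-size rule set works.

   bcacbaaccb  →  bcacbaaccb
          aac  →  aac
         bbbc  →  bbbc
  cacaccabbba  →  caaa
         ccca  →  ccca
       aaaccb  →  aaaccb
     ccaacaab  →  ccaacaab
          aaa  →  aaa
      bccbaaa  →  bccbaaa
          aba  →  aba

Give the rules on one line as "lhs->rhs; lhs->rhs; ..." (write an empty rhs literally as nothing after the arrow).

  | bcacbaaccb
  | aac
  | bbbc
  | cacaccabbba => cacacbba => cacabaa => caaa

cab->; cbb->ba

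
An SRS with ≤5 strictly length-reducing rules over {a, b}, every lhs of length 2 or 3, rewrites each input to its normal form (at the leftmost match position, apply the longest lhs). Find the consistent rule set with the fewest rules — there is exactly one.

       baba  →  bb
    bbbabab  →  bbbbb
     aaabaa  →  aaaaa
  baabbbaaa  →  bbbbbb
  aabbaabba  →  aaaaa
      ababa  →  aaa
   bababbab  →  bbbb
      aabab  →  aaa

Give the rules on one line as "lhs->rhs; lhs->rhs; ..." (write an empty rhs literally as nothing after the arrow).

  | baba => baa => bb
  | bbbabab => bbbaab => bbbbb
  | aaabaa => aaaaa
  | baabbbaaa => bbbbbaaa => bbbbbba => bbbbbb

ab->a; ba->b; baa->bb; bab->ba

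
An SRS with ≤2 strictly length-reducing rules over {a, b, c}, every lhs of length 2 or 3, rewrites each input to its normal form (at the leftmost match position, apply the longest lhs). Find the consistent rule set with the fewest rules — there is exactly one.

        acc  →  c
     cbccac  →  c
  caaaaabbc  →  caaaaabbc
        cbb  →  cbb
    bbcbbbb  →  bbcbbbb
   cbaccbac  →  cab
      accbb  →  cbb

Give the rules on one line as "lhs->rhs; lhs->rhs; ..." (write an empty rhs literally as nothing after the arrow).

ac->; cbc->ca

  | acc => c
  | cbccac => cacac => cac => c
  | caaaaabbc
  | cbb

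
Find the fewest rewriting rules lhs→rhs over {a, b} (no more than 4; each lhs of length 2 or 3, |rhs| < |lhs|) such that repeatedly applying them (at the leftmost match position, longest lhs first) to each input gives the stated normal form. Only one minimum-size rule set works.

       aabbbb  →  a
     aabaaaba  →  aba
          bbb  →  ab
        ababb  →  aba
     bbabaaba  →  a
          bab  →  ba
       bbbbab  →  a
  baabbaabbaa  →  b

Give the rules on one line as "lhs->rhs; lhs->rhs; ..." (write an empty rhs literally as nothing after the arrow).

  | aabbbb => bbbbb => abbb => aab => bb => a
  | aabaaaba => bbaaaba => bbaaba => bbaba => bbba => aba
  | bbb => ab
  | ababb => abab => aba

aa->b; bab->ba; bb->a; bba->bb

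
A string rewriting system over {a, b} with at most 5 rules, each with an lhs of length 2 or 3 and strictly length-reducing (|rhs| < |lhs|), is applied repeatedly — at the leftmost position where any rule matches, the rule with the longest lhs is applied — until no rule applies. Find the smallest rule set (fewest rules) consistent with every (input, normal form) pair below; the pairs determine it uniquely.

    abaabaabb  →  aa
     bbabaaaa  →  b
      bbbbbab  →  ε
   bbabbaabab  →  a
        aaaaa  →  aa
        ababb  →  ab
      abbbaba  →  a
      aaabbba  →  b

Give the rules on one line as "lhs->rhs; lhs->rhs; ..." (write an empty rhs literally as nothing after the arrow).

  | abaabaabb => ababaabb => abbaabb => aabb => aa
  | bbabaaaa => baaaa => baaa => baa => ba => b
  | bbbbbab => bbbab => bab => bb => ε
  | bbabbaabab => bbaabab => abab => abb => a

aaa->; ba->b; bb->; bba->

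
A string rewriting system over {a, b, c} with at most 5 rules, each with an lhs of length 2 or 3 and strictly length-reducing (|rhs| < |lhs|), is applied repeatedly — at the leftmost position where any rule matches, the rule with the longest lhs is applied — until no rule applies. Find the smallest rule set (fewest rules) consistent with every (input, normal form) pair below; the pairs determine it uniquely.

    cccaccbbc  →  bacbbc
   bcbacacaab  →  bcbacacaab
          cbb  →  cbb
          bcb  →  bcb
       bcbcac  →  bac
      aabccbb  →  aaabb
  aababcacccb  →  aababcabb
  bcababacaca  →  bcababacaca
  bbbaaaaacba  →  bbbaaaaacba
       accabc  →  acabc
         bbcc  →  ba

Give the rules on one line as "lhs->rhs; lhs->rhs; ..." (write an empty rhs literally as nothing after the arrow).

bcc->a; cbc->; cc->c; ccc->b

  | cccaccbbc => baccbbc => bacbbc
  | bcbacacaab
  | cbb
  | bcb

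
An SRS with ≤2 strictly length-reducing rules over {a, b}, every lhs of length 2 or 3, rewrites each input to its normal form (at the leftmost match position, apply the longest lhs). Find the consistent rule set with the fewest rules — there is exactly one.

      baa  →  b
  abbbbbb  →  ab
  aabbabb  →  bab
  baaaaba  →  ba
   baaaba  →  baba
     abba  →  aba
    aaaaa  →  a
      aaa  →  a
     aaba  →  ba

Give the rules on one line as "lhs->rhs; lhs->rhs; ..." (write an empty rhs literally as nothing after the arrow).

aa->; bb->b

  | baa => b
  | abbbbbb => abbbbb => abbbb => abbb => abb => ab
  | aabbabb => bbabb => babb => bab
  | baaaaba => baaba => bba => ba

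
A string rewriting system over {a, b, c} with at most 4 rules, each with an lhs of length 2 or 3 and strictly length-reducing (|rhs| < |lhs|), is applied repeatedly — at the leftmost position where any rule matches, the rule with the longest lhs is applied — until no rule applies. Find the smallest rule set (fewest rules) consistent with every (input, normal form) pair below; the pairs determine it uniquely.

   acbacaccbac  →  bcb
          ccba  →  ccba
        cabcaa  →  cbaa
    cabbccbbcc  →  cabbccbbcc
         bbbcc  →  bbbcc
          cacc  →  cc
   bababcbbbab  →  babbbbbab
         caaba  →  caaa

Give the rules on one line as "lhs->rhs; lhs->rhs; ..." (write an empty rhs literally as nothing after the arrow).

aab->aa; abc->b; ac->

  | acbacaccbac => bacaccbac => baccbac => bcbac => bcb
  | ccba
  | cabcaa => cbaa
  | cabbccbbcc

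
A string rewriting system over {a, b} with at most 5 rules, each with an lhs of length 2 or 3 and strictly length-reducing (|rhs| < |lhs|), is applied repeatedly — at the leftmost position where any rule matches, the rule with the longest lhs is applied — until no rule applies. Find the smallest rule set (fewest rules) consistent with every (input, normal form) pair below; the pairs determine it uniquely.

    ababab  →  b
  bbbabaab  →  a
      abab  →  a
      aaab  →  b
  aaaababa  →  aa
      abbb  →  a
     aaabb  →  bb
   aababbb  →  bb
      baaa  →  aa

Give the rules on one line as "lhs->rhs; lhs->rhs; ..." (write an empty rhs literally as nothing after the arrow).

  | ababab => bbbab => aab => ab => b
  | bbbabaab => aabaab => abbab => bbab => bbb => a
  | abab => bbb => a
  | aaab => aab => ab => b

ab->b; aba->bb; baa->a; bbb->a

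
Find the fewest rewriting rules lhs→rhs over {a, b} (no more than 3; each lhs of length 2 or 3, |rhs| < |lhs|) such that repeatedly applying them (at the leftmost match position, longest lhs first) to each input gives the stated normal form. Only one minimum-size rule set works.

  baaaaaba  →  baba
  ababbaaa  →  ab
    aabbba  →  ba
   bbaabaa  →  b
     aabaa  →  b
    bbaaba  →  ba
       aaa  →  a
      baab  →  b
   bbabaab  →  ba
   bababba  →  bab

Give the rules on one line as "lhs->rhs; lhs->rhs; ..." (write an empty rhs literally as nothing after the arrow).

aa->; abb->a; bb->b

  | baaaaaba => baaaba => baba
  | ababbaaa => abaaaa => abaa => ab
  | aabbba => bbba => bba => ba
  | bbaabaa => baabaa => bbaa => baa => b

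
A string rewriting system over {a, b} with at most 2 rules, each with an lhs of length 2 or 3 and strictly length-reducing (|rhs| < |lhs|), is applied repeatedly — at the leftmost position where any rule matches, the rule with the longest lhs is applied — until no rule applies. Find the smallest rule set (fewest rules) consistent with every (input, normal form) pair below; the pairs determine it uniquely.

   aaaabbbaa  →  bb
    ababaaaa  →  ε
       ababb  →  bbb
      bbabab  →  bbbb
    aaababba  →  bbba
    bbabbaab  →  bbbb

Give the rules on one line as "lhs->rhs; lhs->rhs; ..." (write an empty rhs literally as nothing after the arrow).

ab->b; baa->

  | aaaabbbaa => aaabbbaa => aabbbaa => abbbaa => bbbaa => bb
  | ababaaaa => babaaaa => bbaaaa => baa => ε
  | ababb => babb => bbb
  | bbabab => bbbab => bbbb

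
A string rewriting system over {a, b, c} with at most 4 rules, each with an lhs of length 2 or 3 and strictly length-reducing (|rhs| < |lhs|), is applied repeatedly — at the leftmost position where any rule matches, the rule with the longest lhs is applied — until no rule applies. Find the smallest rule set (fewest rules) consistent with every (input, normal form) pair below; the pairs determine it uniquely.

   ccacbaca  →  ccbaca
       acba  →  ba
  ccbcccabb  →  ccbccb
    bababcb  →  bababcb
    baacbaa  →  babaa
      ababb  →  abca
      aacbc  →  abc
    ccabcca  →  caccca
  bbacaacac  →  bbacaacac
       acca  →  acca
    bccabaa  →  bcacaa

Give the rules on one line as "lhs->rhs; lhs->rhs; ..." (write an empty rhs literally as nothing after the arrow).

abb->ca; acb->b; cab->ac

  | ccacbaca => ccbaca
  | acba => ba
  | ccbcccabb => ccbccacb => ccbccb
  | bababcb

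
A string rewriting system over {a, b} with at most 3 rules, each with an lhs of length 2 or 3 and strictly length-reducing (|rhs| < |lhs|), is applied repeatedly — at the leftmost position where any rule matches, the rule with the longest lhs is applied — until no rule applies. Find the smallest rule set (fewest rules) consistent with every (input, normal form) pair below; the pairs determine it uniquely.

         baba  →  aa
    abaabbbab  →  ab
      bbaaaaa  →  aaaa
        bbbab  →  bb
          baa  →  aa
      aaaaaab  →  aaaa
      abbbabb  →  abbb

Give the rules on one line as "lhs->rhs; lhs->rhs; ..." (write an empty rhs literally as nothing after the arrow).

aab->; ba->a; bba->

  | baba => aba => aa
  | abaabbbab => aaabbbab => abbab => ab
  | bbaaaaa => aaaa
  | bbbab => bb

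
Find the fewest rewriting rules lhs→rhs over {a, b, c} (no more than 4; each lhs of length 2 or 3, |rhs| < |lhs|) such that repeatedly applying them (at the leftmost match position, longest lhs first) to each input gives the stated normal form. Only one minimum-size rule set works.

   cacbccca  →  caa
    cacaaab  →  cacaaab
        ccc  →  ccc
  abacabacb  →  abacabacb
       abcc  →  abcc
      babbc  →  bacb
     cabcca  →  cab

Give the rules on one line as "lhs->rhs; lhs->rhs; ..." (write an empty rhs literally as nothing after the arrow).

bbc->cb; cbc->a; cca->

  | cacbccca => caacca => caa
  | cacaaab
  | ccc
  | abacabacb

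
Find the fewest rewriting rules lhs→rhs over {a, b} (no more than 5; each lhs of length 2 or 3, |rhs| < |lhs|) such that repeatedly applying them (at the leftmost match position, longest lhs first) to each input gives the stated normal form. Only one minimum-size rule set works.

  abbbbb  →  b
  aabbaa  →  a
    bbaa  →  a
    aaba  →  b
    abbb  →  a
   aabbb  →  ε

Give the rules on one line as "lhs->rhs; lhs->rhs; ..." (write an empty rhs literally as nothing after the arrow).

aa->; ab->; ba->b; bb->a

  | abbbbb => bbbb => abb => b
  | aabbaa => bbaa => aaa => a
  | bbaa => aaa => a
  | aaba => ba => b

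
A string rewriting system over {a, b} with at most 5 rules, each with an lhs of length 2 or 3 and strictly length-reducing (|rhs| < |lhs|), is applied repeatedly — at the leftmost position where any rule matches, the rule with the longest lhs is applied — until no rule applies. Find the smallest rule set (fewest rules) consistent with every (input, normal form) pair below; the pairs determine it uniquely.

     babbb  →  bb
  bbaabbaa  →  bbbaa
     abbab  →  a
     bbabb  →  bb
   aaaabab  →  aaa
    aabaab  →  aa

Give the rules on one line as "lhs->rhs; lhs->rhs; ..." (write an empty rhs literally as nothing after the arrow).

aab->a; ab->a; aba->ba; abb->

  | babbb => bb
  | bbaabbaa => bbabaa => bbbaa
  | abbab => ab => a
  | bbabb => bb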